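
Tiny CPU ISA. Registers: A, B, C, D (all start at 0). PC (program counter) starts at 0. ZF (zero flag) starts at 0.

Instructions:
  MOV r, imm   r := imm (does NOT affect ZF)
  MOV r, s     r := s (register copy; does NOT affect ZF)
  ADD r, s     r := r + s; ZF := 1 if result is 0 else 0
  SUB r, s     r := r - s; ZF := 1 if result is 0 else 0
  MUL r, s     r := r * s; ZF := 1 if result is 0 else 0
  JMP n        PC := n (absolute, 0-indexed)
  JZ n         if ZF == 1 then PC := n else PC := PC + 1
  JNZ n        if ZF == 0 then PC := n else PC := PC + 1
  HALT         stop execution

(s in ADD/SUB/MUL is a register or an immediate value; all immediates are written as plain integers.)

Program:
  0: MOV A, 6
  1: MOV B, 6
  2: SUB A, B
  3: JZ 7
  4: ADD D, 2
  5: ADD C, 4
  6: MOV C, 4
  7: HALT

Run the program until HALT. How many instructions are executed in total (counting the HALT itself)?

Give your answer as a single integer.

Step 1: PC=0 exec 'MOV A, 6'. After: A=6 B=0 C=0 D=0 ZF=0 PC=1
Step 2: PC=1 exec 'MOV B, 6'. After: A=6 B=6 C=0 D=0 ZF=0 PC=2
Step 3: PC=2 exec 'SUB A, B'. After: A=0 B=6 C=0 D=0 ZF=1 PC=3
Step 4: PC=3 exec 'JZ 7'. After: A=0 B=6 C=0 D=0 ZF=1 PC=7
Step 5: PC=7 exec 'HALT'. After: A=0 B=6 C=0 D=0 ZF=1 PC=7 HALTED
Total instructions executed: 5

Answer: 5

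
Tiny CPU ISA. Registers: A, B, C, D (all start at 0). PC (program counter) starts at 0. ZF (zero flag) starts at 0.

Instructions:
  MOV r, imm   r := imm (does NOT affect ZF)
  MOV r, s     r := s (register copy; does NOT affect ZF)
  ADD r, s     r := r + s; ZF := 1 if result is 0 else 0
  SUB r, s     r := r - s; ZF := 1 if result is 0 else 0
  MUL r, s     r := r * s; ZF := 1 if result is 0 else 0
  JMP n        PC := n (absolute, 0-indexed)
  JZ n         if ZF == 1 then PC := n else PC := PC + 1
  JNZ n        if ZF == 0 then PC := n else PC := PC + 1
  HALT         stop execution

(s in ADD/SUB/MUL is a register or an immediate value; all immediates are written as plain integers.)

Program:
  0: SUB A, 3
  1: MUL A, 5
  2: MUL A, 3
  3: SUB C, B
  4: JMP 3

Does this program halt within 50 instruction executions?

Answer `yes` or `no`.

Answer: no

Derivation:
Step 1: PC=0 exec 'SUB A, 3'. After: A=-3 B=0 C=0 D=0 ZF=0 PC=1
Step 2: PC=1 exec 'MUL A, 5'. After: A=-15 B=0 C=0 D=0 ZF=0 PC=2
Step 3: PC=2 exec 'MUL A, 3'. After: A=-45 B=0 C=0 D=0 ZF=0 PC=3
Step 4: PC=3 exec 'SUB C, B'. After: A=-45 B=0 C=0 D=0 ZF=1 PC=4
Step 5: PC=4 exec 'JMP 3'. After: A=-45 B=0 C=0 D=0 ZF=1 PC=3
Step 6: PC=3 exec 'SUB C, B'. After: A=-45 B=0 C=0 D=0 ZF=1 PC=4
State after step 6 equals state after step 4: the program is in a cycle of length 2 and will never halt.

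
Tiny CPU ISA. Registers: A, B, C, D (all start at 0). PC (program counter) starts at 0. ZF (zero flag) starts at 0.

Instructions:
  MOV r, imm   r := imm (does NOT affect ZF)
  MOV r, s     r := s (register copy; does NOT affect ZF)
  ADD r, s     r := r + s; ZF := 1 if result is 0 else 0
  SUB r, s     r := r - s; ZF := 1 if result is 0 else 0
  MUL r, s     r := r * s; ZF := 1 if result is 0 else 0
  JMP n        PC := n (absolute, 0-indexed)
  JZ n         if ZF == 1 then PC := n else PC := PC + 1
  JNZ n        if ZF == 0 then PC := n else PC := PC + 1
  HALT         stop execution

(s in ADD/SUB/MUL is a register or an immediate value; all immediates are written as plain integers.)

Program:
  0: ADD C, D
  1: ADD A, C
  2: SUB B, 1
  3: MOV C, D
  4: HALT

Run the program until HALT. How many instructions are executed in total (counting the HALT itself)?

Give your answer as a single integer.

Answer: 5

Derivation:
Step 1: PC=0 exec 'ADD C, D'. After: A=0 B=0 C=0 D=0 ZF=1 PC=1
Step 2: PC=1 exec 'ADD A, C'. After: A=0 B=0 C=0 D=0 ZF=1 PC=2
Step 3: PC=2 exec 'SUB B, 1'. After: A=0 B=-1 C=0 D=0 ZF=0 PC=3
Step 4: PC=3 exec 'MOV C, D'. After: A=0 B=-1 C=0 D=0 ZF=0 PC=4
Step 5: PC=4 exec 'HALT'. After: A=0 B=-1 C=0 D=0 ZF=0 PC=4 HALTED
Total instructions executed: 5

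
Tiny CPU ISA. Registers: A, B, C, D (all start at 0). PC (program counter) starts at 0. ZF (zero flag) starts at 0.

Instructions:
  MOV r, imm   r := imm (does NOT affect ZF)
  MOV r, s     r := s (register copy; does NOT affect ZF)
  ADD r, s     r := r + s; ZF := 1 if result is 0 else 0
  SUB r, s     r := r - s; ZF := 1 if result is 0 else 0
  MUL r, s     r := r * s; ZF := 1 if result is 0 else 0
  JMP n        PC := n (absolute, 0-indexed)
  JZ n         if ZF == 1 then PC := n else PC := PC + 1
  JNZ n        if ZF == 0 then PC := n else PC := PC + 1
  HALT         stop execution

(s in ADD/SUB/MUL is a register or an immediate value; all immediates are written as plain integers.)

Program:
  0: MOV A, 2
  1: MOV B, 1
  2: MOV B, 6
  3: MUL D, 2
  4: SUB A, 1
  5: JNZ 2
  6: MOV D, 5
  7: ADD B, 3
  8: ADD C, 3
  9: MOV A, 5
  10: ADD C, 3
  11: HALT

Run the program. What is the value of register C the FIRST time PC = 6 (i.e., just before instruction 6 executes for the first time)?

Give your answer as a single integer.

Step 1: PC=0 exec 'MOV A, 2'. After: A=2 B=0 C=0 D=0 ZF=0 PC=1
Step 2: PC=1 exec 'MOV B, 1'. After: A=2 B=1 C=0 D=0 ZF=0 PC=2
Step 3: PC=2 exec 'MOV B, 6'. After: A=2 B=6 C=0 D=0 ZF=0 PC=3
Step 4: PC=3 exec 'MUL D, 2'. After: A=2 B=6 C=0 D=0 ZF=1 PC=4
Step 5: PC=4 exec 'SUB A, 1'. After: A=1 B=6 C=0 D=0 ZF=0 PC=5
Step 6: PC=5 exec 'JNZ 2'. After: A=1 B=6 C=0 D=0 ZF=0 PC=2
Step 7: PC=2 exec 'MOV B, 6'. After: A=1 B=6 C=0 D=0 ZF=0 PC=3
Step 8: PC=3 exec 'MUL D, 2'. After: A=1 B=6 C=0 D=0 ZF=1 PC=4
Step 9: PC=4 exec 'SUB A, 1'. After: A=0 B=6 C=0 D=0 ZF=1 PC=5
Step 10: PC=5 exec 'JNZ 2'. After: A=0 B=6 C=0 D=0 ZF=1 PC=6
First time PC=6: C=0

0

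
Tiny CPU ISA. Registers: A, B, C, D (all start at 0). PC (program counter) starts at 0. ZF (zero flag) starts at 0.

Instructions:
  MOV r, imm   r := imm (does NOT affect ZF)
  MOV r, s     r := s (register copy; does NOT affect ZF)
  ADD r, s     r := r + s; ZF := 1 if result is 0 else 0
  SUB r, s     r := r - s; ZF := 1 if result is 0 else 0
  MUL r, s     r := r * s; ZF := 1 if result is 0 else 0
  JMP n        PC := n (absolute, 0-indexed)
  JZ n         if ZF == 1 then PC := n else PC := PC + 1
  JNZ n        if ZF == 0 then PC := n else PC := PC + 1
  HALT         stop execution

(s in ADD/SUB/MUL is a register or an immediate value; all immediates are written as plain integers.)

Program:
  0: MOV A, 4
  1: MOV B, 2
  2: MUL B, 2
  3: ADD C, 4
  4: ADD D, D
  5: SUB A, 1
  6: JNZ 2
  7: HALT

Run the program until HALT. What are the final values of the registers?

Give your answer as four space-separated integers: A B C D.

Answer: 0 32 16 0

Derivation:
Step 1: PC=0 exec 'MOV A, 4'. After: A=4 B=0 C=0 D=0 ZF=0 PC=1
Step 2: PC=1 exec 'MOV B, 2'. After: A=4 B=2 C=0 D=0 ZF=0 PC=2
Step 3: PC=2 exec 'MUL B, 2'. After: A=4 B=4 C=0 D=0 ZF=0 PC=3
Step 4: PC=3 exec 'ADD C, 4'. After: A=4 B=4 C=4 D=0 ZF=0 PC=4
Step 5: PC=4 exec 'ADD D, D'. After: A=4 B=4 C=4 D=0 ZF=1 PC=5
Step 6: PC=5 exec 'SUB A, 1'. After: A=3 B=4 C=4 D=0 ZF=0 PC=6
Step 7: PC=6 exec 'JNZ 2'. After: A=3 B=4 C=4 D=0 ZF=0 PC=2
Step 8: PC=2 exec 'MUL B, 2'. After: A=3 B=8 C=4 D=0 ZF=0 PC=3
Step 9: PC=3 exec 'ADD C, 4'. After: A=3 B=8 C=8 D=0 ZF=0 PC=4
Step 10: PC=4 exec 'ADD D, D'. After: A=3 B=8 C=8 D=0 ZF=1 PC=5
Step 11: PC=5 exec 'SUB A, 1'. After: A=2 B=8 C=8 D=0 ZF=0 PC=6
Step 12: PC=6 exec 'JNZ 2'. After: A=2 B=8 C=8 D=0 ZF=0 PC=2
Step 13: PC=2 exec 'MUL B, 2'. After: A=2 B=16 C=8 D=0 ZF=0 PC=3
Step 14: PC=3 exec 'ADD C, 4'. After: A=2 B=16 C=12 D=0 ZF=0 PC=4
Step 15: PC=4 exec 'ADD D, D'. After: A=2 B=16 C=12 D=0 ZF=1 PC=5
Step 16: PC=5 exec 'SUB A, 1'. After: A=1 B=16 C=12 D=0 ZF=0 PC=6
Step 17: PC=6 exec 'JNZ 2'. After: A=1 B=16 C=12 D=0 ZF=0 PC=2
Step 18: PC=2 exec 'MUL B, 2'. After: A=1 B=32 C=12 D=0 ZF=0 PC=3
Step 19: PC=3 exec 'ADD C, 4'. After: A=1 B=32 C=16 D=0 ZF=0 PC=4
Step 20: PC=4 exec 'ADD D, D'. After: A=1 B=32 C=16 D=0 ZF=1 PC=5
Step 21: PC=5 exec 'SUB A, 1'. After: A=0 B=32 C=16 D=0 ZF=1 PC=6
Step 22: PC=6 exec 'JNZ 2'. After: A=0 B=32 C=16 D=0 ZF=1 PC=7
Step 23: PC=7 exec 'HALT'. After: A=0 B=32 C=16 D=0 ZF=1 PC=7 HALTED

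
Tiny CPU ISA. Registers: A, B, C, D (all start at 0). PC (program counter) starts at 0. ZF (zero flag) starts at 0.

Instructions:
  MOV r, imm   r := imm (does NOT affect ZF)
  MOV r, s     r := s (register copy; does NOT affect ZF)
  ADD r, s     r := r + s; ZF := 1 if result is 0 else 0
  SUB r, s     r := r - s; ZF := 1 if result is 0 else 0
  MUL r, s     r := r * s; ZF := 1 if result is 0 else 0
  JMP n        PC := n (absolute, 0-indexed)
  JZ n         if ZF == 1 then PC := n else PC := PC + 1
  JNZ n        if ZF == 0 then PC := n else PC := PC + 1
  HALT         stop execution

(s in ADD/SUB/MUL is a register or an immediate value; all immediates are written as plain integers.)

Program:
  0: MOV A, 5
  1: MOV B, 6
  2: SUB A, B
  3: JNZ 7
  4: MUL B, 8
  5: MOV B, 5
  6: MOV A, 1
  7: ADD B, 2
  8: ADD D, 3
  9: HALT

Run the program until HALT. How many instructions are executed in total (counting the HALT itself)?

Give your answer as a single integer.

Answer: 7

Derivation:
Step 1: PC=0 exec 'MOV A, 5'. After: A=5 B=0 C=0 D=0 ZF=0 PC=1
Step 2: PC=1 exec 'MOV B, 6'. After: A=5 B=6 C=0 D=0 ZF=0 PC=2
Step 3: PC=2 exec 'SUB A, B'. After: A=-1 B=6 C=0 D=0 ZF=0 PC=3
Step 4: PC=3 exec 'JNZ 7'. After: A=-1 B=6 C=0 D=0 ZF=0 PC=7
Step 5: PC=7 exec 'ADD B, 2'. After: A=-1 B=8 C=0 D=0 ZF=0 PC=8
Step 6: PC=8 exec 'ADD D, 3'. After: A=-1 B=8 C=0 D=3 ZF=0 PC=9
Step 7: PC=9 exec 'HALT'. After: A=-1 B=8 C=0 D=3 ZF=0 PC=9 HALTED
Total instructions executed: 7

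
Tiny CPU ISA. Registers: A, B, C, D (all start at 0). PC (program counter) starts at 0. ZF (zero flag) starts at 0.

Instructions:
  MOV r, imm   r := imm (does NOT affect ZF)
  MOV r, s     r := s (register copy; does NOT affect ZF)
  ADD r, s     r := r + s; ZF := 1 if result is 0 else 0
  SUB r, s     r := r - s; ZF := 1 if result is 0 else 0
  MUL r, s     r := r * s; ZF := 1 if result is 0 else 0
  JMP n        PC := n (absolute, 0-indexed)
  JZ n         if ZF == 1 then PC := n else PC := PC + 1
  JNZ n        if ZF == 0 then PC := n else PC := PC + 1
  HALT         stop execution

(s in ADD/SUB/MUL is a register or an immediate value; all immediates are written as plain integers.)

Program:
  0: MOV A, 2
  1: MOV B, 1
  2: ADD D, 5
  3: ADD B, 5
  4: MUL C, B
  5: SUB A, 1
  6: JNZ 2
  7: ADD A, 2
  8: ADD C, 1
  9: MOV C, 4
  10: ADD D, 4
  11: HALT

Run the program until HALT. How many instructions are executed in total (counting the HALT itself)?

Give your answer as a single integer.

Answer: 17

Derivation:
Step 1: PC=0 exec 'MOV A, 2'. After: A=2 B=0 C=0 D=0 ZF=0 PC=1
Step 2: PC=1 exec 'MOV B, 1'. After: A=2 B=1 C=0 D=0 ZF=0 PC=2
Step 3: PC=2 exec 'ADD D, 5'. After: A=2 B=1 C=0 D=5 ZF=0 PC=3
Step 4: PC=3 exec 'ADD B, 5'. After: A=2 B=6 C=0 D=5 ZF=0 PC=4
Step 5: PC=4 exec 'MUL C, B'. After: A=2 B=6 C=0 D=5 ZF=1 PC=5
Step 6: PC=5 exec 'SUB A, 1'. After: A=1 B=6 C=0 D=5 ZF=0 PC=6
Step 7: PC=6 exec 'JNZ 2'. After: A=1 B=6 C=0 D=5 ZF=0 PC=2
Step 8: PC=2 exec 'ADD D, 5'. After: A=1 B=6 C=0 D=10 ZF=0 PC=3
Step 9: PC=3 exec 'ADD B, 5'. After: A=1 B=11 C=0 D=10 ZF=0 PC=4
Step 10: PC=4 exec 'MUL C, B'. After: A=1 B=11 C=0 D=10 ZF=1 PC=5
Step 11: PC=5 exec 'SUB A, 1'. After: A=0 B=11 C=0 D=10 ZF=1 PC=6
Step 12: PC=6 exec 'JNZ 2'. After: A=0 B=11 C=0 D=10 ZF=1 PC=7
Step 13: PC=7 exec 'ADD A, 2'. After: A=2 B=11 C=0 D=10 ZF=0 PC=8
Step 14: PC=8 exec 'ADD C, 1'. After: A=2 B=11 C=1 D=10 ZF=0 PC=9
Step 15: PC=9 exec 'MOV C, 4'. After: A=2 B=11 C=4 D=10 ZF=0 PC=10
Step 16: PC=10 exec 'ADD D, 4'. After: A=2 B=11 C=4 D=14 ZF=0 PC=11
Step 17: PC=11 exec 'HALT'. After: A=2 B=11 C=4 D=14 ZF=0 PC=11 HALTED
Total instructions executed: 17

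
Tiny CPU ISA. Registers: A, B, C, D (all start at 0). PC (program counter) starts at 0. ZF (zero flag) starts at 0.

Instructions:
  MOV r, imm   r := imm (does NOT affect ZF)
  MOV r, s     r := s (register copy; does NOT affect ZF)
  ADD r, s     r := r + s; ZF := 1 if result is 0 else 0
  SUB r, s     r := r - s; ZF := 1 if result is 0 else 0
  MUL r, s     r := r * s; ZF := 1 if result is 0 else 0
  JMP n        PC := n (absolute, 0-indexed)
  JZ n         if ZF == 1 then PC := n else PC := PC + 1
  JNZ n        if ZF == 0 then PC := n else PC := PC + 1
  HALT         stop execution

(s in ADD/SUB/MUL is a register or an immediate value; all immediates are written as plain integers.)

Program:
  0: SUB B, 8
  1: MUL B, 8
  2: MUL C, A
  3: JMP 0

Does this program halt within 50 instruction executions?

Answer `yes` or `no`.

Step 1: PC=0 exec 'SUB B, 8'. After: A=0 B=-8 C=0 D=0 ZF=0 PC=1
Step 2: PC=1 exec 'MUL B, 8'. After: A=0 B=-64 C=0 D=0 ZF=0 PC=2
Step 3: PC=2 exec 'MUL C, A'. After: A=0 B=-64 C=0 D=0 ZF=1 PC=3
Step 4: PC=3 exec 'JMP 0'. After: A=0 B=-64 C=0 D=0 ZF=1 PC=0
Step 5: PC=0 exec 'SUB B, 8'. After: A=0 B=-72 C=0 D=0 ZF=0 PC=1
Step 6: PC=1 exec 'MUL B, 8'. After: A=0 B=-576 C=0 D=0 ZF=0 PC=2
Step 7: PC=2 exec 'MUL C, A'. After: A=0 B=-576 C=0 D=0 ZF=1 PC=3
Step 8: PC=3 exec 'JMP 0'. After: A=0 B=-576 C=0 D=0 ZF=1 PC=0
Step 9: PC=0 exec 'SUB B, 8'. After: A=0 B=-584 C=0 D=0 ZF=0 PC=1
Step 10: PC=1 exec 'MUL B, 8'. After: A=0 B=-4672 C=0 D=0 ZF=0 PC=2
Step 11: PC=2 exec 'MUL C, A'. After: A=0 B=-4672 C=0 D=0 ZF=1 PC=3
Step 12: PC=3 exec 'JMP 0'. After: A=0 B=-4672 C=0 D=0 ZF=1 PC=0
Step 13: PC=0 exec 'SUB B, 8'. After: A=0 B=-4680 C=0 D=0 ZF=0 PC=1
Step 14: PC=1 exec 'MUL B, 8'. After: A=0 B=-37440 C=0 D=0 ZF=0 PC=2
Step 15: PC=2 exec 'MUL C, A'. After: A=0 B=-37440 C=0 D=0 ZF=1 PC=3
After 50 steps: not halted. PC revisits the same instructions with no path to HALT; will never halt.

Answer: no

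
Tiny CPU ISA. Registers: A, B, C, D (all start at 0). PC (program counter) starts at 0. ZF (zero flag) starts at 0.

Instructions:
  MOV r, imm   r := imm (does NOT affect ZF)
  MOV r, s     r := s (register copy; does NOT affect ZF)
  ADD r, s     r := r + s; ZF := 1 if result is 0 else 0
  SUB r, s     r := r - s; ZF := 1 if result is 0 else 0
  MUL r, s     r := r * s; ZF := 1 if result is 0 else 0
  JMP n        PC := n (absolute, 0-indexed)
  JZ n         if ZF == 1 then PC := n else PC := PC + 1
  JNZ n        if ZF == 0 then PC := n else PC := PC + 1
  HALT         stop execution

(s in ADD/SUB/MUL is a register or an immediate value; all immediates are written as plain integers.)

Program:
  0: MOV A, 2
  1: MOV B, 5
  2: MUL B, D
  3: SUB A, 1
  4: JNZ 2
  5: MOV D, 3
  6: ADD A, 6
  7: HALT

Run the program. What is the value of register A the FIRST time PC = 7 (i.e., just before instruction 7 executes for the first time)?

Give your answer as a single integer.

Step 1: PC=0 exec 'MOV A, 2'. After: A=2 B=0 C=0 D=0 ZF=0 PC=1
Step 2: PC=1 exec 'MOV B, 5'. After: A=2 B=5 C=0 D=0 ZF=0 PC=2
Step 3: PC=2 exec 'MUL B, D'. After: A=2 B=0 C=0 D=0 ZF=1 PC=3
Step 4: PC=3 exec 'SUB A, 1'. After: A=1 B=0 C=0 D=0 ZF=0 PC=4
Step 5: PC=4 exec 'JNZ 2'. After: A=1 B=0 C=0 D=0 ZF=0 PC=2
Step 6: PC=2 exec 'MUL B, D'. After: A=1 B=0 C=0 D=0 ZF=1 PC=3
Step 7: PC=3 exec 'SUB A, 1'. After: A=0 B=0 C=0 D=0 ZF=1 PC=4
Step 8: PC=4 exec 'JNZ 2'. After: A=0 B=0 C=0 D=0 ZF=1 PC=5
Step 9: PC=5 exec 'MOV D, 3'. After: A=0 B=0 C=0 D=3 ZF=1 PC=6
Step 10: PC=6 exec 'ADD A, 6'. After: A=6 B=0 C=0 D=3 ZF=0 PC=7
First time PC=7: A=6

6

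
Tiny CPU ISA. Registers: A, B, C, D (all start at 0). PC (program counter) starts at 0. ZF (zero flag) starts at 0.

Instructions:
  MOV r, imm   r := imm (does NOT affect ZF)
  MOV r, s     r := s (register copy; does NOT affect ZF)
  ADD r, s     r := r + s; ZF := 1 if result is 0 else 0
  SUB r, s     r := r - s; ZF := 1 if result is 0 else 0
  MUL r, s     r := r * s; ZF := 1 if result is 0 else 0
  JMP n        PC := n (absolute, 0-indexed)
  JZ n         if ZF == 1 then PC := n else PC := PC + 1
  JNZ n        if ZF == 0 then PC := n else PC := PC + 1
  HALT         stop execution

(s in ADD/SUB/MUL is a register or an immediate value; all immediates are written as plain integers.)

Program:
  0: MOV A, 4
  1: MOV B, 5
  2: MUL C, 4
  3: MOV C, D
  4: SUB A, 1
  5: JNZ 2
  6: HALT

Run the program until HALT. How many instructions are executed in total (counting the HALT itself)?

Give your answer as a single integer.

Answer: 19

Derivation:
Step 1: PC=0 exec 'MOV A, 4'. After: A=4 B=0 C=0 D=0 ZF=0 PC=1
Step 2: PC=1 exec 'MOV B, 5'. After: A=4 B=5 C=0 D=0 ZF=0 PC=2
Step 3: PC=2 exec 'MUL C, 4'. After: A=4 B=5 C=0 D=0 ZF=1 PC=3
Step 4: PC=3 exec 'MOV C, D'. After: A=4 B=5 C=0 D=0 ZF=1 PC=4
Step 5: PC=4 exec 'SUB A, 1'. After: A=3 B=5 C=0 D=0 ZF=0 PC=5
Step 6: PC=5 exec 'JNZ 2'. After: A=3 B=5 C=0 D=0 ZF=0 PC=2
Step 7: PC=2 exec 'MUL C, 4'. After: A=3 B=5 C=0 D=0 ZF=1 PC=3
Step 8: PC=3 exec 'MOV C, D'. After: A=3 B=5 C=0 D=0 ZF=1 PC=4
Step 9: PC=4 exec 'SUB A, 1'. After: A=2 B=5 C=0 D=0 ZF=0 PC=5
Step 10: PC=5 exec 'JNZ 2'. After: A=2 B=5 C=0 D=0 ZF=0 PC=2
Step 11: PC=2 exec 'MUL C, 4'. After: A=2 B=5 C=0 D=0 ZF=1 PC=3
Step 12: PC=3 exec 'MOV C, D'. After: A=2 B=5 C=0 D=0 ZF=1 PC=4
Step 13: PC=4 exec 'SUB A, 1'. After: A=1 B=5 C=0 D=0 ZF=0 PC=5
Step 14: PC=5 exec 'JNZ 2'. After: A=1 B=5 C=0 D=0 ZF=0 PC=2
Step 15: PC=2 exec 'MUL C, 4'. After: A=1 B=5 C=0 D=0 ZF=1 PC=3
Step 16: PC=3 exec 'MOV C, D'. After: A=1 B=5 C=0 D=0 ZF=1 PC=4
Step 17: PC=4 exec 'SUB A, 1'. After: A=0 B=5 C=0 D=0 ZF=1 PC=5
Step 18: PC=5 exec 'JNZ 2'. After: A=0 B=5 C=0 D=0 ZF=1 PC=6
Step 19: PC=6 exec 'HALT'. After: A=0 B=5 C=0 D=0 ZF=1 PC=6 HALTED
Total instructions executed: 19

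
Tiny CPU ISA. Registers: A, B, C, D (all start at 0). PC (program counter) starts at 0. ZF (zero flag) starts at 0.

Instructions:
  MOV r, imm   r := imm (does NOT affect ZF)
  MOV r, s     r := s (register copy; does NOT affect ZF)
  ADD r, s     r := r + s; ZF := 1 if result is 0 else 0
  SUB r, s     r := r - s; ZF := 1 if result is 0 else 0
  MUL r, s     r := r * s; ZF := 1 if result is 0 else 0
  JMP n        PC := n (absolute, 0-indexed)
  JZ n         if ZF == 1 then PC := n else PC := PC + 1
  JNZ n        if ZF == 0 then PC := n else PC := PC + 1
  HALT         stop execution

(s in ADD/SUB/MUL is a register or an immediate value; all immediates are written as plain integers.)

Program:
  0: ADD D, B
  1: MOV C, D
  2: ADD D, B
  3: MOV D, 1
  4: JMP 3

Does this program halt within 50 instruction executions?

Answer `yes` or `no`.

Answer: no

Derivation:
Step 1: PC=0 exec 'ADD D, B'. After: A=0 B=0 C=0 D=0 ZF=1 PC=1
Step 2: PC=1 exec 'MOV C, D'. After: A=0 B=0 C=0 D=0 ZF=1 PC=2
Step 3: PC=2 exec 'ADD D, B'. After: A=0 B=0 C=0 D=0 ZF=1 PC=3
Step 4: PC=3 exec 'MOV D, 1'. After: A=0 B=0 C=0 D=1 ZF=1 PC=4
Step 5: PC=4 exec 'JMP 3'. After: A=0 B=0 C=0 D=1 ZF=1 PC=3
Step 6: PC=3 exec 'MOV D, 1'. After: A=0 B=0 C=0 D=1 ZF=1 PC=4
State after step 6 equals state after step 4: the program is in a cycle of length 2 and will never halt.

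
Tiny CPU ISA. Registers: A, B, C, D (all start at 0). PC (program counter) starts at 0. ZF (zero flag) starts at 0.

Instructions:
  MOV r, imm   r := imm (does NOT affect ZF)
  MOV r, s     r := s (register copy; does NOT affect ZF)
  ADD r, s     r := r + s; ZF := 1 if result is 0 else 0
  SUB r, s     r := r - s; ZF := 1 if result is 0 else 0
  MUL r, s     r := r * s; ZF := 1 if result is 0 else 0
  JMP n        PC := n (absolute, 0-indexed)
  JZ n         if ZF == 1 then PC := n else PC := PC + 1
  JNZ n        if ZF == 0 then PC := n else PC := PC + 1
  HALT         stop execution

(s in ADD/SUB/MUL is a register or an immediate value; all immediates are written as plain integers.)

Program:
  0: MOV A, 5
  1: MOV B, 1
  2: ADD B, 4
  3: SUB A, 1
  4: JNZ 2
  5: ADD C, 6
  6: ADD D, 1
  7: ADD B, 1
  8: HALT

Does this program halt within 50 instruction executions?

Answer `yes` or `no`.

Step 1: PC=0 exec 'MOV A, 5'. After: A=5 B=0 C=0 D=0 ZF=0 PC=1
Step 2: PC=1 exec 'MOV B, 1'. After: A=5 B=1 C=0 D=0 ZF=0 PC=2
Step 3: PC=2 exec 'ADD B, 4'. After: A=5 B=5 C=0 D=0 ZF=0 PC=3
Step 4: PC=3 exec 'SUB A, 1'. After: A=4 B=5 C=0 D=0 ZF=0 PC=4
Step 5: PC=4 exec 'JNZ 2'. After: A=4 B=5 C=0 D=0 ZF=0 PC=2
Step 6: PC=2 exec 'ADD B, 4'. After: A=4 B=9 C=0 D=0 ZF=0 PC=3
Step 7: PC=3 exec 'SUB A, 1'. After: A=3 B=9 C=0 D=0 ZF=0 PC=4
Step 8: PC=4 exec 'JNZ 2'. After: A=3 B=9 C=0 D=0 ZF=0 PC=2
Step 9: PC=2 exec 'ADD B, 4'. After: A=3 B=13 C=0 D=0 ZF=0 PC=3
Step 10: PC=3 exec 'SUB A, 1'. After: A=2 B=13 C=0 D=0 ZF=0 PC=4
Step 11: PC=4 exec 'JNZ 2'. After: A=2 B=13 C=0 D=0 ZF=0 PC=2
Step 12: PC=2 exec 'ADD B, 4'. After: A=2 B=17 C=0 D=0 ZF=0 PC=3
Step 13: PC=3 exec 'SUB A, 1'. After: A=1 B=17 C=0 D=0 ZF=0 PC=4
Step 14: PC=4 exec 'JNZ 2'. After: A=1 B=17 C=0 D=0 ZF=0 PC=2
Step 15: PC=2 exec 'ADD B, 4'. After: A=1 B=21 C=0 D=0 ZF=0 PC=3
Step 16: PC=3 exec 'SUB A, 1'. After: A=0 B=21 C=0 D=0 ZF=1 PC=4
Step 17: PC=4 exec 'JNZ 2'. After: A=0 B=21 C=0 D=0 ZF=1 PC=5
Step 18: PC=5 exec 'ADD C, 6'. After: A=0 B=21 C=6 D=0 ZF=0 PC=6
Step 19: PC=6 exec 'ADD D, 1'. After: A=0 B=21 C=6 D=1 ZF=0 PC=7
Step 20: PC=7 exec 'ADD B, 1'. After: A=0 B=22 C=6 D=1 ZF=0 PC=8
Step 21: PC=8 exec 'HALT'. After: A=0 B=22 C=6 D=1 ZF=0 PC=8 HALTED

Answer: yes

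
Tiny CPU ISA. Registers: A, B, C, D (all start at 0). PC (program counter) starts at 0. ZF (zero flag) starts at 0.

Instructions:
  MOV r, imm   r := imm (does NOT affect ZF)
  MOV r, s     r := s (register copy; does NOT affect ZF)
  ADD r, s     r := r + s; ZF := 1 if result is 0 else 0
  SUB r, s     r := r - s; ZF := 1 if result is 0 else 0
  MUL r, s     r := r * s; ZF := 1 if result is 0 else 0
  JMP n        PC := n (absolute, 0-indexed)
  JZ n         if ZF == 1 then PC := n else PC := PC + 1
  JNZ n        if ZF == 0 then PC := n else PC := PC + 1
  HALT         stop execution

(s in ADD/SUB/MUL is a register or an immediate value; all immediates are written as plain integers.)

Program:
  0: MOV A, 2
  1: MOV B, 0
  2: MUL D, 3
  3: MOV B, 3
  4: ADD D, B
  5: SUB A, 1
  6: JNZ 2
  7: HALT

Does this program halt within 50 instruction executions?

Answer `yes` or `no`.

Step 1: PC=0 exec 'MOV A, 2'. After: A=2 B=0 C=0 D=0 ZF=0 PC=1
Step 2: PC=1 exec 'MOV B, 0'. After: A=2 B=0 C=0 D=0 ZF=0 PC=2
Step 3: PC=2 exec 'MUL D, 3'. After: A=2 B=0 C=0 D=0 ZF=1 PC=3
Step 4: PC=3 exec 'MOV B, 3'. After: A=2 B=3 C=0 D=0 ZF=1 PC=4
Step 5: PC=4 exec 'ADD D, B'. After: A=2 B=3 C=0 D=3 ZF=0 PC=5
Step 6: PC=5 exec 'SUB A, 1'. After: A=1 B=3 C=0 D=3 ZF=0 PC=6
Step 7: PC=6 exec 'JNZ 2'. After: A=1 B=3 C=0 D=3 ZF=0 PC=2
Step 8: PC=2 exec 'MUL D, 3'. After: A=1 B=3 C=0 D=9 ZF=0 PC=3
Step 9: PC=3 exec 'MOV B, 3'. After: A=1 B=3 C=0 D=9 ZF=0 PC=4
Step 10: PC=4 exec 'ADD D, B'. After: A=1 B=3 C=0 D=12 ZF=0 PC=5
Step 11: PC=5 exec 'SUB A, 1'. After: A=0 B=3 C=0 D=12 ZF=1 PC=6
Step 12: PC=6 exec 'JNZ 2'. After: A=0 B=3 C=0 D=12 ZF=1 PC=7
Step 13: PC=7 exec 'HALT'. After: A=0 B=3 C=0 D=12 ZF=1 PC=7 HALTED

Answer: yes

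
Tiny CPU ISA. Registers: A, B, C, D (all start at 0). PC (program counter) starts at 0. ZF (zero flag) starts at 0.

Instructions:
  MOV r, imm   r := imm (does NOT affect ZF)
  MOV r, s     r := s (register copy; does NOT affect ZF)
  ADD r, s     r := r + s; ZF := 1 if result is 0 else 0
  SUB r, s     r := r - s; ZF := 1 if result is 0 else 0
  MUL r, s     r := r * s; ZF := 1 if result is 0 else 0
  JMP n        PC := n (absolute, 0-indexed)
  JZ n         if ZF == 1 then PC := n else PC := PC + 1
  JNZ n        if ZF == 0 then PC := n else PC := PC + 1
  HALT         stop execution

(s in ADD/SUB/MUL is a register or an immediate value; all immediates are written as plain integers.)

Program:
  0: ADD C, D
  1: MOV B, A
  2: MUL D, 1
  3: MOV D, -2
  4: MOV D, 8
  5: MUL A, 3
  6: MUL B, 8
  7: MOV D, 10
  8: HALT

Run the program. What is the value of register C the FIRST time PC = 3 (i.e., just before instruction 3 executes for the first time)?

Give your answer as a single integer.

Step 1: PC=0 exec 'ADD C, D'. After: A=0 B=0 C=0 D=0 ZF=1 PC=1
Step 2: PC=1 exec 'MOV B, A'. After: A=0 B=0 C=0 D=0 ZF=1 PC=2
Step 3: PC=2 exec 'MUL D, 1'. After: A=0 B=0 C=0 D=0 ZF=1 PC=3
First time PC=3: C=0

0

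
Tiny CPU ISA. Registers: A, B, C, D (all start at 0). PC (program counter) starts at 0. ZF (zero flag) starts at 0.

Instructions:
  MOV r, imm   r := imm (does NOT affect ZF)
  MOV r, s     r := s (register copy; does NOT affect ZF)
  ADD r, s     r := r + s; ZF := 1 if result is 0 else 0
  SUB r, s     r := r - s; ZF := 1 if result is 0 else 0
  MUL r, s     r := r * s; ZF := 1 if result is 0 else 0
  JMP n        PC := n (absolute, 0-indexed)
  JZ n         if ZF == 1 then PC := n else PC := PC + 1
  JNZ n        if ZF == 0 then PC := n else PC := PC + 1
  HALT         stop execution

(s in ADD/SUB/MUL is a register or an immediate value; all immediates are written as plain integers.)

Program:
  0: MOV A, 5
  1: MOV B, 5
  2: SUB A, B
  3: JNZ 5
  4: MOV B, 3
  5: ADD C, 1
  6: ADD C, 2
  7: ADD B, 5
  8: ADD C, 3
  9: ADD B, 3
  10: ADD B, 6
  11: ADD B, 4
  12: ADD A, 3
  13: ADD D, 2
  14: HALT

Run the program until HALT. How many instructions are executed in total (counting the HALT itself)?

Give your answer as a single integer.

Step 1: PC=0 exec 'MOV A, 5'. After: A=5 B=0 C=0 D=0 ZF=0 PC=1
Step 2: PC=1 exec 'MOV B, 5'. After: A=5 B=5 C=0 D=0 ZF=0 PC=2
Step 3: PC=2 exec 'SUB A, B'. After: A=0 B=5 C=0 D=0 ZF=1 PC=3
Step 4: PC=3 exec 'JNZ 5'. After: A=0 B=5 C=0 D=0 ZF=1 PC=4
Step 5: PC=4 exec 'MOV B, 3'. After: A=0 B=3 C=0 D=0 ZF=1 PC=5
Step 6: PC=5 exec 'ADD C, 1'. After: A=0 B=3 C=1 D=0 ZF=0 PC=6
Step 7: PC=6 exec 'ADD C, 2'. After: A=0 B=3 C=3 D=0 ZF=0 PC=7
Step 8: PC=7 exec 'ADD B, 5'. After: A=0 B=8 C=3 D=0 ZF=0 PC=8
Step 9: PC=8 exec 'ADD C, 3'. After: A=0 B=8 C=6 D=0 ZF=0 PC=9
Step 10: PC=9 exec 'ADD B, 3'. After: A=0 B=11 C=6 D=0 ZF=0 PC=10
Step 11: PC=10 exec 'ADD B, 6'. After: A=0 B=17 C=6 D=0 ZF=0 PC=11
Step 12: PC=11 exec 'ADD B, 4'. After: A=0 B=21 C=6 D=0 ZF=0 PC=12
Step 13: PC=12 exec 'ADD A, 3'. After: A=3 B=21 C=6 D=0 ZF=0 PC=13
Step 14: PC=13 exec 'ADD D, 2'. After: A=3 B=21 C=6 D=2 ZF=0 PC=14
Step 15: PC=14 exec 'HALT'. After: A=3 B=21 C=6 D=2 ZF=0 PC=14 HALTED
Total instructions executed: 15

Answer: 15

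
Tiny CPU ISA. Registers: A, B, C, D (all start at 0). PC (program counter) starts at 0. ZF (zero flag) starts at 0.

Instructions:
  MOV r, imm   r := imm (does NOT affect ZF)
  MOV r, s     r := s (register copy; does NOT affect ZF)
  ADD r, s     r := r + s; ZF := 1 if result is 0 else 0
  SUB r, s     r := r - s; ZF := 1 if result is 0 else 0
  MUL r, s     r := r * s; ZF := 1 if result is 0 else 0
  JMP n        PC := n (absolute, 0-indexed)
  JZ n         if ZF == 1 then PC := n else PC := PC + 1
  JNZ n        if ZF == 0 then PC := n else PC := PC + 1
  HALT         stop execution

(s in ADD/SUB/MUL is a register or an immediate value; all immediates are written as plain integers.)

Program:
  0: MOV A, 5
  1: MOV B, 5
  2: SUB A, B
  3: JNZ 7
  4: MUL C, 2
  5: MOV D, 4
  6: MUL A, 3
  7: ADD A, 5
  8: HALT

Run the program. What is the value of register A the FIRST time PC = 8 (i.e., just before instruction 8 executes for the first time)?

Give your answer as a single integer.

Step 1: PC=0 exec 'MOV A, 5'. After: A=5 B=0 C=0 D=0 ZF=0 PC=1
Step 2: PC=1 exec 'MOV B, 5'. After: A=5 B=5 C=0 D=0 ZF=0 PC=2
Step 3: PC=2 exec 'SUB A, B'. After: A=0 B=5 C=0 D=0 ZF=1 PC=3
Step 4: PC=3 exec 'JNZ 7'. After: A=0 B=5 C=0 D=0 ZF=1 PC=4
Step 5: PC=4 exec 'MUL C, 2'. After: A=0 B=5 C=0 D=0 ZF=1 PC=5
Step 6: PC=5 exec 'MOV D, 4'. After: A=0 B=5 C=0 D=4 ZF=1 PC=6
Step 7: PC=6 exec 'MUL A, 3'. After: A=0 B=5 C=0 D=4 ZF=1 PC=7
Step 8: PC=7 exec 'ADD A, 5'. After: A=5 B=5 C=0 D=4 ZF=0 PC=8
First time PC=8: A=5

5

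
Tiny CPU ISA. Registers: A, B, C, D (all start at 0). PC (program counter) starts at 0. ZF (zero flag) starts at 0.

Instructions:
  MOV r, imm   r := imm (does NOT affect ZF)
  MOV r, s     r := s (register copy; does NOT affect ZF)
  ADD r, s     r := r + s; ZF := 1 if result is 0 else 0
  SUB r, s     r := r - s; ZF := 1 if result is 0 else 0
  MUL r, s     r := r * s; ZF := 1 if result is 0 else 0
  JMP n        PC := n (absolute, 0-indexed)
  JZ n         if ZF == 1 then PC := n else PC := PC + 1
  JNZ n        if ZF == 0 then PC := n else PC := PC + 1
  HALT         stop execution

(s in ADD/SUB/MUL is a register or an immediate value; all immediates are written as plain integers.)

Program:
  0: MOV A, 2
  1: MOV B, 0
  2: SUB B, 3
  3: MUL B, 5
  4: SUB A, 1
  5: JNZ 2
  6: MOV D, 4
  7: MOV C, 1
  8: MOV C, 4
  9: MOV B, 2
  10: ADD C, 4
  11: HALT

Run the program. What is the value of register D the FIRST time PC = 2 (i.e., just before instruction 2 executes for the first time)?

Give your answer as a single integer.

Step 1: PC=0 exec 'MOV A, 2'. After: A=2 B=0 C=0 D=0 ZF=0 PC=1
Step 2: PC=1 exec 'MOV B, 0'. After: A=2 B=0 C=0 D=0 ZF=0 PC=2
First time PC=2: D=0

0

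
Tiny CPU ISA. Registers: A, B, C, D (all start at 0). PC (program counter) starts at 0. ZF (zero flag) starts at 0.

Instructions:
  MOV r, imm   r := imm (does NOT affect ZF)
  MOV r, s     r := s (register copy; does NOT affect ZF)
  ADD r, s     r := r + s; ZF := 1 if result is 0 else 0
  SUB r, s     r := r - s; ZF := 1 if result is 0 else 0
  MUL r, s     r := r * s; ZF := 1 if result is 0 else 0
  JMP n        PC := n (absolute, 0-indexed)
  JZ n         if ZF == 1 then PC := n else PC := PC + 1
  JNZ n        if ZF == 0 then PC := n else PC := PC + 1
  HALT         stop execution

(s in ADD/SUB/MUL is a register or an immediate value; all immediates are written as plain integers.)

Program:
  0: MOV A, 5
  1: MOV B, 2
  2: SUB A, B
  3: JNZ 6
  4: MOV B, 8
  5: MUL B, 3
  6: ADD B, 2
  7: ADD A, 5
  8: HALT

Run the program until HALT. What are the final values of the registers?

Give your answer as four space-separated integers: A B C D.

Answer: 8 4 0 0

Derivation:
Step 1: PC=0 exec 'MOV A, 5'. After: A=5 B=0 C=0 D=0 ZF=0 PC=1
Step 2: PC=1 exec 'MOV B, 2'. After: A=5 B=2 C=0 D=0 ZF=0 PC=2
Step 3: PC=2 exec 'SUB A, B'. After: A=3 B=2 C=0 D=0 ZF=0 PC=3
Step 4: PC=3 exec 'JNZ 6'. After: A=3 B=2 C=0 D=0 ZF=0 PC=6
Step 5: PC=6 exec 'ADD B, 2'. After: A=3 B=4 C=0 D=0 ZF=0 PC=7
Step 6: PC=7 exec 'ADD A, 5'. After: A=8 B=4 C=0 D=0 ZF=0 PC=8
Step 7: PC=8 exec 'HALT'. After: A=8 B=4 C=0 D=0 ZF=0 PC=8 HALTED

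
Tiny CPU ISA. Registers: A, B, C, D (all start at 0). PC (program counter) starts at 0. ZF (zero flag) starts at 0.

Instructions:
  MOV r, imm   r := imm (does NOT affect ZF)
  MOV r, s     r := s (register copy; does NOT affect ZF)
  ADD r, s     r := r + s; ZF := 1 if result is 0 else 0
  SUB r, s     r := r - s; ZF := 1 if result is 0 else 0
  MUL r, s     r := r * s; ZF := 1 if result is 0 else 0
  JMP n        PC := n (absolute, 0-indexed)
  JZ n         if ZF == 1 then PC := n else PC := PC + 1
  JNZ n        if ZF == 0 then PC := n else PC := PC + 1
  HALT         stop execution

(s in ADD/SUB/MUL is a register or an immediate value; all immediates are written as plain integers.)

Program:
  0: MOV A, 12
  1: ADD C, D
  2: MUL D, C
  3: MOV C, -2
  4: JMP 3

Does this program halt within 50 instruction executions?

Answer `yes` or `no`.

Answer: no

Derivation:
Step 1: PC=0 exec 'MOV A, 12'. After: A=12 B=0 C=0 D=0 ZF=0 PC=1
Step 2: PC=1 exec 'ADD C, D'. After: A=12 B=0 C=0 D=0 ZF=1 PC=2
Step 3: PC=2 exec 'MUL D, C'. After: A=12 B=0 C=0 D=0 ZF=1 PC=3
Step 4: PC=3 exec 'MOV C, -2'. After: A=12 B=0 C=-2 D=0 ZF=1 PC=4
Step 5: PC=4 exec 'JMP 3'. After: A=12 B=0 C=-2 D=0 ZF=1 PC=3
Step 6: PC=3 exec 'MOV C, -2'. After: A=12 B=0 C=-2 D=0 ZF=1 PC=4
State after step 6 equals state after step 4: the program is in a cycle of length 2 and will never halt.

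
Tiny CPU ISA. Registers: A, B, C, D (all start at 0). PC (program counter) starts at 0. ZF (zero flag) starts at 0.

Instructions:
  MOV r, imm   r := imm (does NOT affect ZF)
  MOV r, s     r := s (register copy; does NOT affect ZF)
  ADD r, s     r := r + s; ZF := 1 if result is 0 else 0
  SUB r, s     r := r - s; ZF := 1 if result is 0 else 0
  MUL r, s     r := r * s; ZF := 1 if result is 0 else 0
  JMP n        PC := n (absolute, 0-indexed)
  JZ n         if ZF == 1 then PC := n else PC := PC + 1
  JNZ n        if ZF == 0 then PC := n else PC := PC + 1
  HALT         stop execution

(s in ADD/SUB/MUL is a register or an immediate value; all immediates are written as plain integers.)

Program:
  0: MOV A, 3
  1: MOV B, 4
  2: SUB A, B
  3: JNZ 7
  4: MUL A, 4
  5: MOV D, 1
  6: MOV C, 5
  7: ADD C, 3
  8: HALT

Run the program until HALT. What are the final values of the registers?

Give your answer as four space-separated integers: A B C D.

Answer: -1 4 3 0

Derivation:
Step 1: PC=0 exec 'MOV A, 3'. After: A=3 B=0 C=0 D=0 ZF=0 PC=1
Step 2: PC=1 exec 'MOV B, 4'. After: A=3 B=4 C=0 D=0 ZF=0 PC=2
Step 3: PC=2 exec 'SUB A, B'. After: A=-1 B=4 C=0 D=0 ZF=0 PC=3
Step 4: PC=3 exec 'JNZ 7'. After: A=-1 B=4 C=0 D=0 ZF=0 PC=7
Step 5: PC=7 exec 'ADD C, 3'. After: A=-1 B=4 C=3 D=0 ZF=0 PC=8
Step 6: PC=8 exec 'HALT'. After: A=-1 B=4 C=3 D=0 ZF=0 PC=8 HALTED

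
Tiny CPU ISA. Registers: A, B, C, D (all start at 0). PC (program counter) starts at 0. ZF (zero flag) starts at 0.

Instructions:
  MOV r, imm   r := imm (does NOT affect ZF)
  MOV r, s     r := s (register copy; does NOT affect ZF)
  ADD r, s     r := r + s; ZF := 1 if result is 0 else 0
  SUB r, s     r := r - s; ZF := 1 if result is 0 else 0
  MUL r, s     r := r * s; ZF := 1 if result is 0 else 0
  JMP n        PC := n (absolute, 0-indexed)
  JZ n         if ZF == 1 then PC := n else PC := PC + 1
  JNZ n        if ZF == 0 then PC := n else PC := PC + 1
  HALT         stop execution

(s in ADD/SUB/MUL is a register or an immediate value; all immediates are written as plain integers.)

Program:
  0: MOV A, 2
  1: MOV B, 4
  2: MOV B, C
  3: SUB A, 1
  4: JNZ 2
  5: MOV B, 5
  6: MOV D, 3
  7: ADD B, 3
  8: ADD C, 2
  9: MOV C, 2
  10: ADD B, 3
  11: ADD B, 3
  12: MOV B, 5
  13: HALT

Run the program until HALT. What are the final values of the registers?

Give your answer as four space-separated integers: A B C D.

Step 1: PC=0 exec 'MOV A, 2'. After: A=2 B=0 C=0 D=0 ZF=0 PC=1
Step 2: PC=1 exec 'MOV B, 4'. After: A=2 B=4 C=0 D=0 ZF=0 PC=2
Step 3: PC=2 exec 'MOV B, C'. After: A=2 B=0 C=0 D=0 ZF=0 PC=3
Step 4: PC=3 exec 'SUB A, 1'. After: A=1 B=0 C=0 D=0 ZF=0 PC=4
Step 5: PC=4 exec 'JNZ 2'. After: A=1 B=0 C=0 D=0 ZF=0 PC=2
Step 6: PC=2 exec 'MOV B, C'. After: A=1 B=0 C=0 D=0 ZF=0 PC=3
Step 7: PC=3 exec 'SUB A, 1'. After: A=0 B=0 C=0 D=0 ZF=1 PC=4
Step 8: PC=4 exec 'JNZ 2'. After: A=0 B=0 C=0 D=0 ZF=1 PC=5
Step 9: PC=5 exec 'MOV B, 5'. After: A=0 B=5 C=0 D=0 ZF=1 PC=6
Step 10: PC=6 exec 'MOV D, 3'. After: A=0 B=5 C=0 D=3 ZF=1 PC=7
Step 11: PC=7 exec 'ADD B, 3'. After: A=0 B=8 C=0 D=3 ZF=0 PC=8
Step 12: PC=8 exec 'ADD C, 2'. After: A=0 B=8 C=2 D=3 ZF=0 PC=9
Step 13: PC=9 exec 'MOV C, 2'. After: A=0 B=8 C=2 D=3 ZF=0 PC=10
Step 14: PC=10 exec 'ADD B, 3'. After: A=0 B=11 C=2 D=3 ZF=0 PC=11
Step 15: PC=11 exec 'ADD B, 3'. After: A=0 B=14 C=2 D=3 ZF=0 PC=12
Step 16: PC=12 exec 'MOV B, 5'. After: A=0 B=5 C=2 D=3 ZF=0 PC=13
Step 17: PC=13 exec 'HALT'. After: A=0 B=5 C=2 D=3 ZF=0 PC=13 HALTED

Answer: 0 5 2 3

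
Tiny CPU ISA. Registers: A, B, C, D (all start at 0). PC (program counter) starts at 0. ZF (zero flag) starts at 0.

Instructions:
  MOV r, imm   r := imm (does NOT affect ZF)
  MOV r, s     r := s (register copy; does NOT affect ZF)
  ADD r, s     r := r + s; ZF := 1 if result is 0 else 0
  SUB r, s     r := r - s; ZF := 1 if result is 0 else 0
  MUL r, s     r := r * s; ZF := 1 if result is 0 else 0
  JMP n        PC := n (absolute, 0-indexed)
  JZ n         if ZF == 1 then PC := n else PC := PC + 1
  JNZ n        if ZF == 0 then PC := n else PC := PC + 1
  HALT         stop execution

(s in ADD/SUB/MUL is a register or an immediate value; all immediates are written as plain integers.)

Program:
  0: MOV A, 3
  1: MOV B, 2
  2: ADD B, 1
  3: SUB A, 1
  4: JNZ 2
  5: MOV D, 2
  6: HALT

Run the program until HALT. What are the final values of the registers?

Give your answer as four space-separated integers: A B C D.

Step 1: PC=0 exec 'MOV A, 3'. After: A=3 B=0 C=0 D=0 ZF=0 PC=1
Step 2: PC=1 exec 'MOV B, 2'. After: A=3 B=2 C=0 D=0 ZF=0 PC=2
Step 3: PC=2 exec 'ADD B, 1'. After: A=3 B=3 C=0 D=0 ZF=0 PC=3
Step 4: PC=3 exec 'SUB A, 1'. After: A=2 B=3 C=0 D=0 ZF=0 PC=4
Step 5: PC=4 exec 'JNZ 2'. After: A=2 B=3 C=0 D=0 ZF=0 PC=2
Step 6: PC=2 exec 'ADD B, 1'. After: A=2 B=4 C=0 D=0 ZF=0 PC=3
Step 7: PC=3 exec 'SUB A, 1'. After: A=1 B=4 C=0 D=0 ZF=0 PC=4
Step 8: PC=4 exec 'JNZ 2'. After: A=1 B=4 C=0 D=0 ZF=0 PC=2
Step 9: PC=2 exec 'ADD B, 1'. After: A=1 B=5 C=0 D=0 ZF=0 PC=3
Step 10: PC=3 exec 'SUB A, 1'. After: A=0 B=5 C=0 D=0 ZF=1 PC=4
Step 11: PC=4 exec 'JNZ 2'. After: A=0 B=5 C=0 D=0 ZF=1 PC=5
Step 12: PC=5 exec 'MOV D, 2'. After: A=0 B=5 C=0 D=2 ZF=1 PC=6
Step 13: PC=6 exec 'HALT'. After: A=0 B=5 C=0 D=2 ZF=1 PC=6 HALTED

Answer: 0 5 0 2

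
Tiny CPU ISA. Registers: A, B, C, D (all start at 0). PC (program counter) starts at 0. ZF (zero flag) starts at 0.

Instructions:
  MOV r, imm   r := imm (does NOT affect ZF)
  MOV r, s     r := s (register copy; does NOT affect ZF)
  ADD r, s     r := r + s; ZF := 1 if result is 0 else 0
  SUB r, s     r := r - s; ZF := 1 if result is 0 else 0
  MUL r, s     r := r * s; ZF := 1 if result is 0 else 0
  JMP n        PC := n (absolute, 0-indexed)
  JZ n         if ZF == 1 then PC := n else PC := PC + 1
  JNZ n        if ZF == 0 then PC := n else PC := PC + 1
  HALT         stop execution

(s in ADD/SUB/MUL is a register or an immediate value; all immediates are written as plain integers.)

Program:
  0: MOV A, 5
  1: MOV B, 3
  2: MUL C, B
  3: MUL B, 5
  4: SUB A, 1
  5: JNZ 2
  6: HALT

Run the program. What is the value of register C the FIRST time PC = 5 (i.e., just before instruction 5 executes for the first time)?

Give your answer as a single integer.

Step 1: PC=0 exec 'MOV A, 5'. After: A=5 B=0 C=0 D=0 ZF=0 PC=1
Step 2: PC=1 exec 'MOV B, 3'. After: A=5 B=3 C=0 D=0 ZF=0 PC=2
Step 3: PC=2 exec 'MUL C, B'. After: A=5 B=3 C=0 D=0 ZF=1 PC=3
Step 4: PC=3 exec 'MUL B, 5'. After: A=5 B=15 C=0 D=0 ZF=0 PC=4
Step 5: PC=4 exec 'SUB A, 1'. After: A=4 B=15 C=0 D=0 ZF=0 PC=5
First time PC=5: C=0

0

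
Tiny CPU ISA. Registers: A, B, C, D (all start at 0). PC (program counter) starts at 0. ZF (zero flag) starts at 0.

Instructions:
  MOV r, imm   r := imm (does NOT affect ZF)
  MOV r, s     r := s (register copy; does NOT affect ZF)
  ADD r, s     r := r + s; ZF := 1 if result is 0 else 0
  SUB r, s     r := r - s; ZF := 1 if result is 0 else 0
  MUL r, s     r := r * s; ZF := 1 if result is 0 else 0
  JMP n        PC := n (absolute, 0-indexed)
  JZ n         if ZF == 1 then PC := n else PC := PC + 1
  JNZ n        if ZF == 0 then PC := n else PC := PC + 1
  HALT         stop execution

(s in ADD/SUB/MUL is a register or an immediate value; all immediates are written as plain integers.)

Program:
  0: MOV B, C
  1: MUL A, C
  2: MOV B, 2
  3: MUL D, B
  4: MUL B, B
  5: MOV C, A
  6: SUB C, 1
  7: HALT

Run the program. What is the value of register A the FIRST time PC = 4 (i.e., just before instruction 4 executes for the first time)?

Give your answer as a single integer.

Step 1: PC=0 exec 'MOV B, C'. After: A=0 B=0 C=0 D=0 ZF=0 PC=1
Step 2: PC=1 exec 'MUL A, C'. After: A=0 B=0 C=0 D=0 ZF=1 PC=2
Step 3: PC=2 exec 'MOV B, 2'. After: A=0 B=2 C=0 D=0 ZF=1 PC=3
Step 4: PC=3 exec 'MUL D, B'. After: A=0 B=2 C=0 D=0 ZF=1 PC=4
First time PC=4: A=0

0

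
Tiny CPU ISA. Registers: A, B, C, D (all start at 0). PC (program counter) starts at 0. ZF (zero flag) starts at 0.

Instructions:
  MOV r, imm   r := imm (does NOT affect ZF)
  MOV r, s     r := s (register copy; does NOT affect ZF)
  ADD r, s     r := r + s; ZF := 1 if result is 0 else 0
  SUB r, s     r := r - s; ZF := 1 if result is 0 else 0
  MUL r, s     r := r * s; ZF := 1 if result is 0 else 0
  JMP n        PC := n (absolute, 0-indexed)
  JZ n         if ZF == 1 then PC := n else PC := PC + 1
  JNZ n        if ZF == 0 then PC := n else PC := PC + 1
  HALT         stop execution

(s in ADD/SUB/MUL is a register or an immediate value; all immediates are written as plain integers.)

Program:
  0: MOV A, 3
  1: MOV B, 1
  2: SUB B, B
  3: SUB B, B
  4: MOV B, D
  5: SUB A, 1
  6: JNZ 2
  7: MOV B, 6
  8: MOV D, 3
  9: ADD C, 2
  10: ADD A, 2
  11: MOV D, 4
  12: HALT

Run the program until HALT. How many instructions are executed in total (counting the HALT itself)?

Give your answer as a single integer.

Answer: 23

Derivation:
Step 1: PC=0 exec 'MOV A, 3'. After: A=3 B=0 C=0 D=0 ZF=0 PC=1
Step 2: PC=1 exec 'MOV B, 1'. After: A=3 B=1 C=0 D=0 ZF=0 PC=2
Step 3: PC=2 exec 'SUB B, B'. After: A=3 B=0 C=0 D=0 ZF=1 PC=3
Step 4: PC=3 exec 'SUB B, B'. After: A=3 B=0 C=0 D=0 ZF=1 PC=4
Step 5: PC=4 exec 'MOV B, D'. After: A=3 B=0 C=0 D=0 ZF=1 PC=5
Step 6: PC=5 exec 'SUB A, 1'. After: A=2 B=0 C=0 D=0 ZF=0 PC=6
Step 7: PC=6 exec 'JNZ 2'. After: A=2 B=0 C=0 D=0 ZF=0 PC=2
Step 8: PC=2 exec 'SUB B, B'. After: A=2 B=0 C=0 D=0 ZF=1 PC=3
Step 9: PC=3 exec 'SUB B, B'. After: A=2 B=0 C=0 D=0 ZF=1 PC=4
Step 10: PC=4 exec 'MOV B, D'. After: A=2 B=0 C=0 D=0 ZF=1 PC=5
Step 11: PC=5 exec 'SUB A, 1'. After: A=1 B=0 C=0 D=0 ZF=0 PC=6
Step 12: PC=6 exec 'JNZ 2'. After: A=1 B=0 C=0 D=0 ZF=0 PC=2
Step 13: PC=2 exec 'SUB B, B'. After: A=1 B=0 C=0 D=0 ZF=1 PC=3
Step 14: PC=3 exec 'SUB B, B'. After: A=1 B=0 C=0 D=0 ZF=1 PC=4
Step 15: PC=4 exec 'MOV B, D'. After: A=1 B=0 C=0 D=0 ZF=1 PC=5
Step 16: PC=5 exec 'SUB A, 1'. After: A=0 B=0 C=0 D=0 ZF=1 PC=6
Step 17: PC=6 exec 'JNZ 2'. After: A=0 B=0 C=0 D=0 ZF=1 PC=7
Step 18: PC=7 exec 'MOV B, 6'. After: A=0 B=6 C=0 D=0 ZF=1 PC=8
Step 19: PC=8 exec 'MOV D, 3'. After: A=0 B=6 C=0 D=3 ZF=1 PC=9
Step 20: PC=9 exec 'ADD C, 2'. After: A=0 B=6 C=2 D=3 ZF=0 PC=10
Step 21: PC=10 exec 'ADD A, 2'. After: A=2 B=6 C=2 D=3 ZF=0 PC=11
Step 22: PC=11 exec 'MOV D, 4'. After: A=2 B=6 C=2 D=4 ZF=0 PC=12
Step 23: PC=12 exec 'HALT'. After: A=2 B=6 C=2 D=4 ZF=0 PC=12 HALTED
Total instructions executed: 23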